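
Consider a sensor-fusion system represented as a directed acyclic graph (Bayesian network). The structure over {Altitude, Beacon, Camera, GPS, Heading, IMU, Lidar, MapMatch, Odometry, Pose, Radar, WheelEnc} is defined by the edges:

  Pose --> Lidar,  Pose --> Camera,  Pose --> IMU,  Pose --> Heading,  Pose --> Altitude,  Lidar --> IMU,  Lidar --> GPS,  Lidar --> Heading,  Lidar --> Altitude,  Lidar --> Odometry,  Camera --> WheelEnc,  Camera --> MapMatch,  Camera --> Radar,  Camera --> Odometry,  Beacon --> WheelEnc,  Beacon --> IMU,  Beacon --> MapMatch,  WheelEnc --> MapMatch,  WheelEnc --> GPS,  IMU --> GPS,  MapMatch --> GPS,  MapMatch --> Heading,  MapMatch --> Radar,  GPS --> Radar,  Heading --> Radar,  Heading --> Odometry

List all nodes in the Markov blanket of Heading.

{Camera, GPS, Lidar, MapMatch, Odometry, Pose, Radar}

Parents of Heading: Lidar, MapMatch, Pose.
Heading has children Odometry, Radar.
For each child, the remaining parents (spouses of Heading):
  Radar also has parents Camera, GPS, MapMatch.
  Odometry's other parents are Camera, Lidar.
Taking the union gives {Camera, GPS, Lidar, MapMatch, Odometry, Pose, Radar}.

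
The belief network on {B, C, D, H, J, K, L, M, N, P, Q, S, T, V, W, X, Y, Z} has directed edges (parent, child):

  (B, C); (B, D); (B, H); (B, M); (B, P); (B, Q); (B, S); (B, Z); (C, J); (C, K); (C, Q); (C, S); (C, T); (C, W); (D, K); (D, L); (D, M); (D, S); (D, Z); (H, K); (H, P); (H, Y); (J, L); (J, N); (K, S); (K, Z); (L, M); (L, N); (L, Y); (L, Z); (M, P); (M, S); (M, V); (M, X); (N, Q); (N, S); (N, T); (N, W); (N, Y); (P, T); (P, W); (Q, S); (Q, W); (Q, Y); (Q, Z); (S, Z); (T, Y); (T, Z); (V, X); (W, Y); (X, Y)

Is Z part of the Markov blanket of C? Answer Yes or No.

Parents of C: B.
C has children J, K, Q, S, T, W.
Co-parents of C (other parents of its children):
  J has no other parent.
  K also has parents D, H.
  Q's other parents are B, N.
  S's other parents are B, D, K, M, N, Q.
  T's other parents are N, P.
  W also has parents N, P, Q.
MB(C) = {B, D, H, J, K, M, N, P, Q, S, T, W}; Z is not in this set.

No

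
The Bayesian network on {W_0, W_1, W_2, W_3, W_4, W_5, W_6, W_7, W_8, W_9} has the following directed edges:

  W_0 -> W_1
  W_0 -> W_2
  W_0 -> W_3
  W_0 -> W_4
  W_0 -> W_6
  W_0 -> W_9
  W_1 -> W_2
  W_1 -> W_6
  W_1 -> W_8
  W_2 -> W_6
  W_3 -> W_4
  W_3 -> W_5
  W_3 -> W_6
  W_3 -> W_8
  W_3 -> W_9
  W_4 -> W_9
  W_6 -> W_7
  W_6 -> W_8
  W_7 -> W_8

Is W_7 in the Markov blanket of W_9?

A node's Markov blanket = Pa ∪ Ch ∪ (parents of Ch other than the node itself).
Parents of W_9: W_0, W_3, W_4.
W_9's children: none.
With no children, W_9 has no spouses; the co-parent set is empty.
MB(W_9) = {W_0, W_3, W_4}; W_7 is not in this set.

No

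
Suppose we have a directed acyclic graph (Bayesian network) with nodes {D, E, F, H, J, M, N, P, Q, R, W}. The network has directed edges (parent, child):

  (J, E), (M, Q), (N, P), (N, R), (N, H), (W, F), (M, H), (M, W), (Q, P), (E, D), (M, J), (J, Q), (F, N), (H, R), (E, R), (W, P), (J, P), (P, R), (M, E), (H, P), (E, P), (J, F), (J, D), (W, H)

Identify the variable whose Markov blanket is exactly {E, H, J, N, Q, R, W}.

The target node must have every member of {E, H, J, N, Q, R, W} as a parent, child, or co-parent, and no others.
Parents of P: E, H, J, N, Q, W; children: R; co-parents: E, H, N.
These exactly cover the given set, so the node is P.

P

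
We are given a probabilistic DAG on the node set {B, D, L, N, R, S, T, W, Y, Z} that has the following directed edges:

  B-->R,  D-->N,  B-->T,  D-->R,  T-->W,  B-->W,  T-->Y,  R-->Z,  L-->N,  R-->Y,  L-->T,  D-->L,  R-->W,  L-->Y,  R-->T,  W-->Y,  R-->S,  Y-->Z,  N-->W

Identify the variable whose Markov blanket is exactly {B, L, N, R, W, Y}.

T

The target node must have every member of {B, L, N, R, W, Y} as a parent, child, or co-parent, and no others.
Parents of T: B, L, R; children: W, Y; co-parents: B, L, N, R, W.
These exactly cover the given set, so the node is T.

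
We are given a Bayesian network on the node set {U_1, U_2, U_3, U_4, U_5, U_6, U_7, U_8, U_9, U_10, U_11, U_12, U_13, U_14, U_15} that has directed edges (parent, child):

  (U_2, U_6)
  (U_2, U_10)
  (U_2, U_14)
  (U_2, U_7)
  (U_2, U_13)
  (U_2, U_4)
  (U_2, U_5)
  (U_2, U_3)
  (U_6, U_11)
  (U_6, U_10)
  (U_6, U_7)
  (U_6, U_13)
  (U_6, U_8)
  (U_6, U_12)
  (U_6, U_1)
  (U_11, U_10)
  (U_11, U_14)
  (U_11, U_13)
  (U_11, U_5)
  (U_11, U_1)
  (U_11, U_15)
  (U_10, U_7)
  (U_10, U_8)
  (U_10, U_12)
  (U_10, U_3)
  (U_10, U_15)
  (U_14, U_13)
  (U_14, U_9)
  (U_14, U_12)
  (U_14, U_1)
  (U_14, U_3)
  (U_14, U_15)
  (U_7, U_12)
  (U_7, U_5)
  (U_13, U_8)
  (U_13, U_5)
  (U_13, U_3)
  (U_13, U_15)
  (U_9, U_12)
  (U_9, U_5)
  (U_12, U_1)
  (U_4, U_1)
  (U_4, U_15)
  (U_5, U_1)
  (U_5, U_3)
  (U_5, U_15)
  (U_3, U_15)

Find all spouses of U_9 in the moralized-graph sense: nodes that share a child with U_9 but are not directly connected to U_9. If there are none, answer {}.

Children of U_9: U_5, U_12.
  U_12 also has parents U_6, U_7, U_10, U_14.
  U_5 also has parents U_2, U_7, U_11, U_13.
Excluding nodes already adjacent to U_9 (U_5, U_12, U_14), the co-parent-only contribution is {U_2, U_6, U_7, U_10, U_11, U_13}.

{U_2, U_6, U_7, U_10, U_11, U_13}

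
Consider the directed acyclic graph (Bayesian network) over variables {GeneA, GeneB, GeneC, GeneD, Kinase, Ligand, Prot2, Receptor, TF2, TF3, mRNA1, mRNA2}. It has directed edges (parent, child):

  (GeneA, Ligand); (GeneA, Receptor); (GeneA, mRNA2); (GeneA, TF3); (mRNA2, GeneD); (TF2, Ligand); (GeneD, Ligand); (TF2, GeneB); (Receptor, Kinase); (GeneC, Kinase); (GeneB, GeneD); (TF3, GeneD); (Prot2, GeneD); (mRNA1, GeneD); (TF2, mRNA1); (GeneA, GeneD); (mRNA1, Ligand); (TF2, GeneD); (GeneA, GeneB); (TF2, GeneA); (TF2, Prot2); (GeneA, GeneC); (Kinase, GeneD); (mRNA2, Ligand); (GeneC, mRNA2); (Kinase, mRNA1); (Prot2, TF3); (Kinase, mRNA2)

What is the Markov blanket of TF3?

TF3's parents: GeneA, Prot2.
TF3's children: GeneD.
For each child, the remaining parents (spouses of TF3):
  GeneD's other parents are GeneA, GeneB, Kinase, Prot2, TF2, mRNA1, mRNA2.
Taking the union gives {GeneA, GeneB, GeneD, Kinase, Prot2, TF2, mRNA1, mRNA2}.

{GeneA, GeneB, GeneD, Kinase, Prot2, TF2, mRNA1, mRNA2}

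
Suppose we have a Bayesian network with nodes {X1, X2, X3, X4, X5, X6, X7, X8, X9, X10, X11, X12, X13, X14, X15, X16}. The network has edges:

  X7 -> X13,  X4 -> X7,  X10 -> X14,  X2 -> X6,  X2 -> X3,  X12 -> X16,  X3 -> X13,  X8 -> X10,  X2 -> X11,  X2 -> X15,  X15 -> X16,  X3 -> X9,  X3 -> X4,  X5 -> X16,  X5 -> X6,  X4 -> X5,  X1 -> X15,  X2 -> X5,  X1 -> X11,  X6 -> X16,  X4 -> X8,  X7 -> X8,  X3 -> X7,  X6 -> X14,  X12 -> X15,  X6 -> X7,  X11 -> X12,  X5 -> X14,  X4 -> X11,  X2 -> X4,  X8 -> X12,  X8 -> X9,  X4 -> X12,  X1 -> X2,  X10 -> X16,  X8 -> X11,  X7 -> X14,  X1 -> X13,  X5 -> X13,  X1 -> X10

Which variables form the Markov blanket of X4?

Pa(X4) = {X2, X3}.
X4 has children X5, X7, X8, X11, X12.
For each child, the remaining parents (spouses of X4):
  X5: X2
  X7: X3, X6
  X8: X7
  X11: X1, X2, X8
  X12: X8, X11
Union: {X2, X3} ∪ {X5, X7, X8, X11, X12} ∪ {X1, X2, X3, X6, X7, X8, X11} = {X1, X2, X3, X5, X6, X7, X8, X11, X12}.

{X1, X2, X3, X5, X6, X7, X8, X11, X12}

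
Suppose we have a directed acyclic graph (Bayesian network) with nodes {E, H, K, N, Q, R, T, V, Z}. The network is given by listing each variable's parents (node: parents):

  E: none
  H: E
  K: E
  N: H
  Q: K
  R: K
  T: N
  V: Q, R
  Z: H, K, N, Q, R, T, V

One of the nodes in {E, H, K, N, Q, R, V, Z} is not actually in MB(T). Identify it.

By definition, MB(T) is built from T's parents, T's children, and the co-parents of T.
Parents of T: N.
Ch(T) = {Z}.
Parents of each child, excluding T:
  Z also has parents H, K, N, Q, R, V.
MB(T) = {H, K, N, Q, R, V, Z}.
E is neither a parent, child, nor co-parent of T, so it does not belong.

E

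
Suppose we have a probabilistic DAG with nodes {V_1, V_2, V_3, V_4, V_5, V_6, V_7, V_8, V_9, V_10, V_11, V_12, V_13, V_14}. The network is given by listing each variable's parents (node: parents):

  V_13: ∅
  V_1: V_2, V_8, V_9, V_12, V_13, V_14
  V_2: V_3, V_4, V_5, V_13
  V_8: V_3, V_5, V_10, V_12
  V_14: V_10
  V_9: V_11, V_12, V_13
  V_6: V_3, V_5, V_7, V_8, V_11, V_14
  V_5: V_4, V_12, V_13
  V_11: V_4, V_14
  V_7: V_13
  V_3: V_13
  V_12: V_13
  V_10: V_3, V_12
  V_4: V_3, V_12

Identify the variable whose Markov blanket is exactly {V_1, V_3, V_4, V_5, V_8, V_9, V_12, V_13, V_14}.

V_2

The target node must have every member of {V_1, V_3, V_4, V_5, V_8, V_9, V_12, V_13, V_14} as a parent, child, or co-parent, and no others.
Parents of V_2: V_3, V_4, V_5, V_13; children: V_1; co-parents: V_8, V_9, V_12, V_13, V_14.
These exactly cover the given set, so the node is V_2.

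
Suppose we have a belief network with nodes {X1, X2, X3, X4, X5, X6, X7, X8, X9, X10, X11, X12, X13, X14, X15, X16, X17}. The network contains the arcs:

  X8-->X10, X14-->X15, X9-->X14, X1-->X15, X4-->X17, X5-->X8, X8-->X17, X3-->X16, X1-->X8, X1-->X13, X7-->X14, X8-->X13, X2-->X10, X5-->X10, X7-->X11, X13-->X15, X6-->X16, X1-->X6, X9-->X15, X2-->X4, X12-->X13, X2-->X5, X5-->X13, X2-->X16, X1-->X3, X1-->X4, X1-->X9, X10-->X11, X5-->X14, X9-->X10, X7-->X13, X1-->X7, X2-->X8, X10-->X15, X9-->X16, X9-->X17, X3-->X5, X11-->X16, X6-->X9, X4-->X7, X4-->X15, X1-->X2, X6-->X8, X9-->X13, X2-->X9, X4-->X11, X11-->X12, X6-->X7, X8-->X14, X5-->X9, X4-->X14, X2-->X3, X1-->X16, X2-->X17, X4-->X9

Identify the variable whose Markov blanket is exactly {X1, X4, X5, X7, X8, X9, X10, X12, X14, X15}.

The target node must have every member of {X1, X4, X5, X7, X8, X9, X10, X12, X14, X15} as a parent, child, or co-parent, and no others.
Parents of X13: X1, X5, X7, X8, X9, X12; children: X15; co-parents: X1, X4, X9, X10, X14.
These exactly cover the given set, so the node is X13.

X13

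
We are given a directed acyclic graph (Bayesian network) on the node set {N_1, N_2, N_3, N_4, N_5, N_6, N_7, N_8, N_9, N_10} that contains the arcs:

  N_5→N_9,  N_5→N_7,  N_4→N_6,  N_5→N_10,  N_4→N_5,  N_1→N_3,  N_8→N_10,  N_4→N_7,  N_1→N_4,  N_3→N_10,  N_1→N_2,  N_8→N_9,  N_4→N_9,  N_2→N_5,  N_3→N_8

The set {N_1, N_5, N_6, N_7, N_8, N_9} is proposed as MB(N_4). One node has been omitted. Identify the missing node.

Pa(N_4) = {N_1}.
N_4 has children N_5, N_6, N_7, N_9.
Co-parents of N_4 (other parents of its children):
  N_5: N_2
  N_6: —
  N_7: N_5
  N_9: N_5, N_8
MB(N_4) = {N_1, N_2, N_5, N_6, N_7, N_8, N_9}.
Comparing with the claimed set, N_2 is missing.

N_2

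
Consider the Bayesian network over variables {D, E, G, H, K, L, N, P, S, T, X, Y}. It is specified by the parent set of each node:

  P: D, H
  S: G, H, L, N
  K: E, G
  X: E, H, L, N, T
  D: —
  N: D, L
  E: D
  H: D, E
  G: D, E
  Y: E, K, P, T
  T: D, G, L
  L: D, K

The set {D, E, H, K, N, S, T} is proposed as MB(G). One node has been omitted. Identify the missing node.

Parents of G: D, E.
G's children: K, S, T.
Other parents of G's children:
  K: E
  S: H, L, N
  T: D, L
MB(G) = {D, E, H, K, L, N, S, T}.
Comparing with the claimed set, L is missing.

L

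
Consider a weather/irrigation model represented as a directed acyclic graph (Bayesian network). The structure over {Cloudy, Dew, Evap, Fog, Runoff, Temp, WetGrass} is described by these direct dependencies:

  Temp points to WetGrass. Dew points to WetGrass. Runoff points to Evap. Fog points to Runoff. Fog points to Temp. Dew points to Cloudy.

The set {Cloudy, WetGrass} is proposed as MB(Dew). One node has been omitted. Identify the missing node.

Dew's parents: none.
Children of Dew: Cloudy, WetGrass.
Co-parents of Dew (other parents of its children):
  WetGrass: Temp
  Cloudy: —
MB(Dew) = {Cloudy, Temp, WetGrass}.
Comparing with the claimed set, Temp is missing.

Temp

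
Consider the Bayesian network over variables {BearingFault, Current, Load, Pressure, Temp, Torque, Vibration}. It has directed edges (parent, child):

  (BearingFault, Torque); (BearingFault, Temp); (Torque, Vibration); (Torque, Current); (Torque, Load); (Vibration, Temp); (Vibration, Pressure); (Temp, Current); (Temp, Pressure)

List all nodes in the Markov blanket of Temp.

The Markov blanket of a node is its parents, its children, and the other parents of its children.
Temp's children: Current, Pressure.
Parents of Temp: BearingFault, Vibration.
For each child, the remaining parents (spouses of Temp):
  Current's other parent is Torque.
  Pressure also has parent Vibration.
MB(Temp) = {BearingFault, Current, Pressure, Torque, Vibration}.

{BearingFault, Current, Pressure, Torque, Vibration}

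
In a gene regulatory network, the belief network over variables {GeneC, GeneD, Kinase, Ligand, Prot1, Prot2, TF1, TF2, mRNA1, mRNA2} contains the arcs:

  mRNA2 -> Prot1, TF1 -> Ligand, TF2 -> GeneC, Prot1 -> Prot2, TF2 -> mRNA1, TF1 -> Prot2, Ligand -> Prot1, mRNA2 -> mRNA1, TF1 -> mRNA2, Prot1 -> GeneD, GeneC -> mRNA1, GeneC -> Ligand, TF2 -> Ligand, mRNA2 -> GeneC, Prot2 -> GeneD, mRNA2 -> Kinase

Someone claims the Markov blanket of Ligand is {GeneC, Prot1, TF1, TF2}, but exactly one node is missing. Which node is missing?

Ligand has parents GeneC, TF1, TF2.
Ligand's children: Prot1.
For each child, the remaining parents (spouses of Ligand):
  Prot1: mRNA2
MB(Ligand) = {GeneC, Prot1, TF1, TF2, mRNA2}.
Comparing with the claimed set, mRNA2 is missing.

mRNA2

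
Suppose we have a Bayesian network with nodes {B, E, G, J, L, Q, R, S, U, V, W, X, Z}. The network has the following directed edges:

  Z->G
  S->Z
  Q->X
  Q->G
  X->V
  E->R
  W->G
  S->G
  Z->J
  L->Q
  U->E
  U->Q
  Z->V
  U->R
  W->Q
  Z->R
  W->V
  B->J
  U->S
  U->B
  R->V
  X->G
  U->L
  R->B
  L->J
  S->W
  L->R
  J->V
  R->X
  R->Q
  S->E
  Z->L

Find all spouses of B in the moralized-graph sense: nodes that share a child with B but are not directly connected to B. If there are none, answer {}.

{L, Z}

Children of B: J.
  parents(J) \ {B} = {L, Z}.
Excluding nodes already adjacent to B (J, R, U), the co-parent-only contribution is {L, Z}.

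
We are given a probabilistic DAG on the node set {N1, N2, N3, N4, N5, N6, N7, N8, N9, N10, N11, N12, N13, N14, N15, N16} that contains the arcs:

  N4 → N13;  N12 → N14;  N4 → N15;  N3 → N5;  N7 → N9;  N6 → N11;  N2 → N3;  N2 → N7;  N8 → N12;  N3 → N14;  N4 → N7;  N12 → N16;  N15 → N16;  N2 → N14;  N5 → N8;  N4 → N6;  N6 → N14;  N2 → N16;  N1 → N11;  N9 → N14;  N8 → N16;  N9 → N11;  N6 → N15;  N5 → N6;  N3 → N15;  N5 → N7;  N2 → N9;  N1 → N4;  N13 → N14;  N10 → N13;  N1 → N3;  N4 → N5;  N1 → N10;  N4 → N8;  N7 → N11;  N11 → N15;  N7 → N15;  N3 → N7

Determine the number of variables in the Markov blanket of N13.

N13's children: N14.
N13's parents: N4, N10.
Co-parents of N13 (other parents of its children):
  N14's other parents are N2, N3, N6, N9, N12.
MB(N13) = {N2, N3, N4, N6, N9, N10, N12, N14}, which has 8 nodes.

8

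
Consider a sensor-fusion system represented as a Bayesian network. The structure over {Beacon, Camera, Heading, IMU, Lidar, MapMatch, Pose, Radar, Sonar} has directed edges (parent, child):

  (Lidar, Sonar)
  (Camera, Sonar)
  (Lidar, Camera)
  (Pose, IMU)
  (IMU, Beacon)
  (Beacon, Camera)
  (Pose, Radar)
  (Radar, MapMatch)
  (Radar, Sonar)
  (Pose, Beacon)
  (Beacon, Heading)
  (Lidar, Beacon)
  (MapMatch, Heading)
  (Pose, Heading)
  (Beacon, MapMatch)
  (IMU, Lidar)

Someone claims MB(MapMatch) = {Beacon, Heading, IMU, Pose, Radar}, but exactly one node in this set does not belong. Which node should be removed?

IMU

Recall MB(v) = parents ∪ children ∪ spouses, where spouses are the other parents of v's children.
Parents of MapMatch: Beacon, Radar.
Ch(MapMatch) = {Heading}.
Parents of each child, excluding MapMatch:
  parents(Heading) \ {MapMatch} = {Beacon, Pose}.
MB(MapMatch) = {Beacon, Heading, Pose, Radar}.
IMU is neither a parent, child, nor co-parent of MapMatch, so it does not belong.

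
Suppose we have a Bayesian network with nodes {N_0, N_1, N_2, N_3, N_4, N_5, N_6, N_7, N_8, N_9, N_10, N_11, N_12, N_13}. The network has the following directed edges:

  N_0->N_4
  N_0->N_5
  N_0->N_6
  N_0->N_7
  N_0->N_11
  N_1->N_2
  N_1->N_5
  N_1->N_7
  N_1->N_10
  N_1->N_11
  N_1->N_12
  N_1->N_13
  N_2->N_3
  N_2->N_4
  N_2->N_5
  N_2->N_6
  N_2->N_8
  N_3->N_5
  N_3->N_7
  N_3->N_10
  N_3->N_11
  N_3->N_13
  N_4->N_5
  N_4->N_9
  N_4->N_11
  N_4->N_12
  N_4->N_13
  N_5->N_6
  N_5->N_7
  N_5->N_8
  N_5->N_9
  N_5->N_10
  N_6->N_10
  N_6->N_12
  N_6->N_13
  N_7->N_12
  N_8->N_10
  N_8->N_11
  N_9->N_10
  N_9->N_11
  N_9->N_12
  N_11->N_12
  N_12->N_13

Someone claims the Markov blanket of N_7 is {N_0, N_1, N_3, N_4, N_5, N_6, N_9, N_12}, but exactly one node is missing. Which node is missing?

N_11

N_7 has parents N_0, N_1, N_3, N_5.
N_7's children: N_12.
For each child, the remaining parents (spouses of N_7):
  N_12's other parents are N_1, N_4, N_6, N_9, N_11.
MB(N_7) = {N_0, N_1, N_3, N_4, N_5, N_6, N_9, N_11, N_12}.
Comparing with the claimed set, N_11 is missing.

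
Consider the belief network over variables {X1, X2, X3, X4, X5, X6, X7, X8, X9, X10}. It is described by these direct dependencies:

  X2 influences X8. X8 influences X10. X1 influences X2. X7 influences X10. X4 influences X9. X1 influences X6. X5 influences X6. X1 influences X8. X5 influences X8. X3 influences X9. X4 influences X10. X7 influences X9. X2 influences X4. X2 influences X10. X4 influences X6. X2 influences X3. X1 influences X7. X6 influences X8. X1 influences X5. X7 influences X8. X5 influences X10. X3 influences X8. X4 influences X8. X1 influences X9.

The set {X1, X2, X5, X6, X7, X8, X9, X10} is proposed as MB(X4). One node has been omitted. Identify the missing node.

A node's Markov blanket = Pa ∪ Ch ∪ (parents of Ch other than the node itself).
Children of X4: X6, X8, X9, X10.
X4 has parent X2.
For each child, the remaining parents (spouses of X4):
  X6's other parents are X1, X5.
  X8 also has parents X1, X2, X3, X5, X6, X7.
  X9's other parents are X1, X3, X7.
  parents(X10) \ {X4} = {X2, X5, X7, X8}.
MB(X4) = {X1, X2, X3, X5, X6, X7, X8, X9, X10}.
Comparing with the claimed set, X3 is missing.

X3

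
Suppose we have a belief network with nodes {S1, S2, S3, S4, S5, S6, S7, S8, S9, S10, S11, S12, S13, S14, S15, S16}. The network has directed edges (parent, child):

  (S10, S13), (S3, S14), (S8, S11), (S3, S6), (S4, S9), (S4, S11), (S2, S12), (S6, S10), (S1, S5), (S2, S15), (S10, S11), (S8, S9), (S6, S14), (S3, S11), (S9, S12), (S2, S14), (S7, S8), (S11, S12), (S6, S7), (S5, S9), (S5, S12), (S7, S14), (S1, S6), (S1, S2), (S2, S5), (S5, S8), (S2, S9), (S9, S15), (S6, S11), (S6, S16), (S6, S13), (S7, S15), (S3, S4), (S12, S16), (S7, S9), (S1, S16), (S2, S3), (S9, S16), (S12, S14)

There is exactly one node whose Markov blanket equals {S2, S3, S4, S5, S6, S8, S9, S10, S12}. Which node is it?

The target node must have every member of {S2, S3, S4, S5, S6, S8, S9, S10, S12} as a parent, child, or co-parent, and no others.
Parents of S11: S3, S4, S6, S8, S10; children: S12; co-parents: S2, S5, S9.
These exactly cover the given set, so the node is S11.

S11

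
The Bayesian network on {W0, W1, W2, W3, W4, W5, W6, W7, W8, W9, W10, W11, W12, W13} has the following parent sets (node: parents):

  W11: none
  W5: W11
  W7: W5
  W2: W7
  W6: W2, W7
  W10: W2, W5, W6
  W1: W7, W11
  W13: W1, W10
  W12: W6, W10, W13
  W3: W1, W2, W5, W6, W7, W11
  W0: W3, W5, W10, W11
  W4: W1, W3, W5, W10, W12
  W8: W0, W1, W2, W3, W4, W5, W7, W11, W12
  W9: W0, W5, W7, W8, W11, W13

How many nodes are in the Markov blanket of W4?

W4 has parents W1, W3, W5, W10, W12.
Children of W4: W8.
For each child, the remaining parents (spouses of W4):
  W8: W0, W1, W2, W3, W5, W7, W11, W12
MB(W4) = {W0, W1, W2, W3, W5, W7, W8, W10, W11, W12}, which has 10 nodes.

10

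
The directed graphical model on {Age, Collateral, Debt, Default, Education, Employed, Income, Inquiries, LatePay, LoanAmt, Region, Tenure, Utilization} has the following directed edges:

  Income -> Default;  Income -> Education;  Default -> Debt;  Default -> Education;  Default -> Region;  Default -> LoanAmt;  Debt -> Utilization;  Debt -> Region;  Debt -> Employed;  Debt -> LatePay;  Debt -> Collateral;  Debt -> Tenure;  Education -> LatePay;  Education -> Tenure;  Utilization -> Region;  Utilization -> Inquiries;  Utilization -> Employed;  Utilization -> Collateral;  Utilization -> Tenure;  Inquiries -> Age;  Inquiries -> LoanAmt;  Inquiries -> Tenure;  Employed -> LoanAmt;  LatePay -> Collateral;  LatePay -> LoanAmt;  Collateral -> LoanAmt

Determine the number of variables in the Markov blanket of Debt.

9

By definition, MB(Debt) is built from Debt's parents, Debt's children, and the co-parents of Debt.
Debt's parents: Default.
Children of Debt: Collateral, Employed, LatePay, Region, Tenure, Utilization.
Other parents of Debt's children:
  Utilization: no additional parents.
  Region's other parents are Default, Utilization.
  parents(Employed) \ {Debt} = {Utilization}.
  LatePay also has parent Education.
  Collateral also has parents LatePay, Utilization.
  Tenure also has parents Education, Inquiries, Utilization.
MB(Debt) = {Collateral, Default, Education, Employed, Inquiries, LatePay, Region, Tenure, Utilization}, which has 9 nodes.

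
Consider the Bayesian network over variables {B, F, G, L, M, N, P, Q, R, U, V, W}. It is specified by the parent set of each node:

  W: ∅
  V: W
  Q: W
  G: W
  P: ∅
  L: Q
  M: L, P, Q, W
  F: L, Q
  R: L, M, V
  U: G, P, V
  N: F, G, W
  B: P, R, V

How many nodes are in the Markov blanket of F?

5

Parents of F: L, Q.
Ch(F) = {N}.
Parents of each child, excluding F:
  N: G, W
MB(F) = {G, L, N, Q, W}, which has 5 nodes.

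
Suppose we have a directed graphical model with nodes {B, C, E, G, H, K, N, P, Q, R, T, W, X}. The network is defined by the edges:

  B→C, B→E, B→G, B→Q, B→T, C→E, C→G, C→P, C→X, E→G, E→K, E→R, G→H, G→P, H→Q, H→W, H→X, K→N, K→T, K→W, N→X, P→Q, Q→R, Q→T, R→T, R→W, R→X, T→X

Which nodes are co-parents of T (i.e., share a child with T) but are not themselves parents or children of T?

Children of T: X.
  X also has parents C, H, N, R.
Excluding nodes already adjacent to T (B, K, Q, R, X), the co-parent-only contribution is {C, H, N}.

{C, H, N}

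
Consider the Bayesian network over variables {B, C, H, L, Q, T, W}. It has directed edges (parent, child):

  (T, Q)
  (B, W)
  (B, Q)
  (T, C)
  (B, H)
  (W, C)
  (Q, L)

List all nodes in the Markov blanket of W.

The Markov blanket of a node is its parents, its children, and the other parents of its children.
W has parent B.
W's children: C.
Other parents of W's children:
  C also has parent T.
MB(W) = {B, C, T}.

{B, C, T}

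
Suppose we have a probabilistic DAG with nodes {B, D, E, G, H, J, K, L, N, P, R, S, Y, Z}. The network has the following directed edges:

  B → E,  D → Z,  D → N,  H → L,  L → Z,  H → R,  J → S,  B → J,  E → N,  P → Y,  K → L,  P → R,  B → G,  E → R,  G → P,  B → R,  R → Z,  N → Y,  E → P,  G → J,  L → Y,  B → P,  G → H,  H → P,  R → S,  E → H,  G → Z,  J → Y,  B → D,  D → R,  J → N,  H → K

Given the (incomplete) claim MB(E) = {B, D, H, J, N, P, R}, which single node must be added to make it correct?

Parents of E: B.
Ch(E) = {H, N, P, R}.
Other parents of E's children:
  H's other parent is G.
  N's other parents are D, J.
  P's other parents are B, G, H.
  R's other parents are B, D, H, P.
MB(E) = {B, D, G, H, J, N, P, R}.
Comparing with the claimed set, G is missing.

G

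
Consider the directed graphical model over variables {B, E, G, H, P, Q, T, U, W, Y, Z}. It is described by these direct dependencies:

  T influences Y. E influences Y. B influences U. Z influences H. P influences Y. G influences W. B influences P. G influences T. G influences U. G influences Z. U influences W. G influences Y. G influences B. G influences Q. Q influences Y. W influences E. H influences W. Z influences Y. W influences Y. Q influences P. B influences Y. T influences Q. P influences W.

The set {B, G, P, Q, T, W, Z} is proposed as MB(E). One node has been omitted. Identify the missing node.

Y

E has parent W.
Ch(E) = {Y}.
Other parents of E's children:
  parents(Y) \ {E} = {B, G, P, Q, T, W, Z}.
MB(E) = {B, G, P, Q, T, W, Y, Z}.
Comparing with the claimed set, Y is missing.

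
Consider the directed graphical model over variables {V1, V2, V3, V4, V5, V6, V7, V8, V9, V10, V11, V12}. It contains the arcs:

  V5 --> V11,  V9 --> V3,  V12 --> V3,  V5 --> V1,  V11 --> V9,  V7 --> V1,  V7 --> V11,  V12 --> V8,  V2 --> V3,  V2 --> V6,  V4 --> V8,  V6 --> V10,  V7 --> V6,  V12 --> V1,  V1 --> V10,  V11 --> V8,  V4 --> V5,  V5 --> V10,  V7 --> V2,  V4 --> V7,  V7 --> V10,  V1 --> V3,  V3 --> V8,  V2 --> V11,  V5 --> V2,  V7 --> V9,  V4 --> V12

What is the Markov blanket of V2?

{V1, V3, V5, V6, V7, V9, V11, V12}

Pa(V2) = {V5, V7}.
V2's children: V3, V6, V11.
Parents of each child, excluding V2:
  parents(V11) \ {V2} = {V5, V7}.
  V6 also has parent V7.
  V3's other parents are V1, V9, V12.
Taking the union gives {V1, V3, V5, V6, V7, V9, V11, V12}.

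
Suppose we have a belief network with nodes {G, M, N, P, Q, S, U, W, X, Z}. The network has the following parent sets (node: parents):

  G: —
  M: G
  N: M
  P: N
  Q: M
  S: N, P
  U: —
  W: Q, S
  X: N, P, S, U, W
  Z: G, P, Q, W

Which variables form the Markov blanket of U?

{N, P, S, W, X}

U's parents: none.
Ch(U) = {X}.
Parents of each child, excluding U:
  parents(X) \ {U} = {N, P, S, W}.
Union: {} ∪ {X} ∪ {N, P, S, W} = {N, P, S, W, X}.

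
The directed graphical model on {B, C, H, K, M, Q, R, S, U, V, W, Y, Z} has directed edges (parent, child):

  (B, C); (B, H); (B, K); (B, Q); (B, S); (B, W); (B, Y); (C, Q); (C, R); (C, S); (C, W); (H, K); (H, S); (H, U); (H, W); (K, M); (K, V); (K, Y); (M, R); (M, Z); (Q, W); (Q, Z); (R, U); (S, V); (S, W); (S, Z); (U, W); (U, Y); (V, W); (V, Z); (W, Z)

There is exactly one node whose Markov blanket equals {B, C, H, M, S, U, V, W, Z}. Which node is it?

Q

The target node must have every member of {B, C, H, M, S, U, V, W, Z} as a parent, child, or co-parent, and no others.
Parents of Q: B, C; children: W, Z; co-parents: B, C, H, M, S, U, V, W.
These exactly cover the given set, so the node is Q.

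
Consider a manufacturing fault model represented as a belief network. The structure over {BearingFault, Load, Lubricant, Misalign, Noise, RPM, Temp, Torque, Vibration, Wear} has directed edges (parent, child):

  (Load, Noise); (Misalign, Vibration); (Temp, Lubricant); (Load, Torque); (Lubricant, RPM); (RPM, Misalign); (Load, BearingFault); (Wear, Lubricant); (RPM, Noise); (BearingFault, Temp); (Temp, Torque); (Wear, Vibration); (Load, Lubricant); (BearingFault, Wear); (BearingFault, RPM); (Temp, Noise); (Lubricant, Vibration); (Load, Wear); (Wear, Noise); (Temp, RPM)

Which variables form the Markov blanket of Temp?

{BearingFault, Load, Lubricant, Noise, RPM, Torque, Wear}

Temp has parent BearingFault.
Temp's children: Lubricant, Noise, RPM, Torque.
Parents of each child, excluding Temp:
  Lubricant also has parents Load, Wear.
  RPM also has parents BearingFault, Lubricant.
  parents(Noise) \ {Temp} = {Load, RPM, Wear}.
  Torque also has parent Load.
MB(Temp) = {BearingFault, Load, Lubricant, Noise, RPM, Torque, Wear}.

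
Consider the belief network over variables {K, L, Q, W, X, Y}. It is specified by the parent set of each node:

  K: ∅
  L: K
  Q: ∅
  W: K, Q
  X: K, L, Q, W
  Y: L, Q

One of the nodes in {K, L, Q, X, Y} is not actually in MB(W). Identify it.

Y

Children of W: X.
W's parents: K, Q.
Co-parents of W (other parents of its children):
  X: K, L, Q
MB(W) = {K, L, Q, X}.
Y is neither a parent, child, nor co-parent of W, so it does not belong.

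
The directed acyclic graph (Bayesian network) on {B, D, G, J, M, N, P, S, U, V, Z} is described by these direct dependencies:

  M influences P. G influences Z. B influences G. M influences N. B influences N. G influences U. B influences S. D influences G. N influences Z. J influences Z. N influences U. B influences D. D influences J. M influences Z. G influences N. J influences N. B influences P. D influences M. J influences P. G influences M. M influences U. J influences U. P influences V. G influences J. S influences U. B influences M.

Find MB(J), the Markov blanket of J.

{B, D, G, M, N, P, S, U, Z}

By definition, MB(J) is built from J's parents, J's children, and the co-parents of J.
Children of J: N, P, U, Z.
Parents of J: D, G.
Parents of each child, excluding J:
  parents(N) \ {J} = {B, G, M}.
  P's other parents are B, M.
  U's other parents are G, M, N, S.
  Z's other parents are G, M, N.
Taking the union gives {B, D, G, M, N, P, S, U, Z}.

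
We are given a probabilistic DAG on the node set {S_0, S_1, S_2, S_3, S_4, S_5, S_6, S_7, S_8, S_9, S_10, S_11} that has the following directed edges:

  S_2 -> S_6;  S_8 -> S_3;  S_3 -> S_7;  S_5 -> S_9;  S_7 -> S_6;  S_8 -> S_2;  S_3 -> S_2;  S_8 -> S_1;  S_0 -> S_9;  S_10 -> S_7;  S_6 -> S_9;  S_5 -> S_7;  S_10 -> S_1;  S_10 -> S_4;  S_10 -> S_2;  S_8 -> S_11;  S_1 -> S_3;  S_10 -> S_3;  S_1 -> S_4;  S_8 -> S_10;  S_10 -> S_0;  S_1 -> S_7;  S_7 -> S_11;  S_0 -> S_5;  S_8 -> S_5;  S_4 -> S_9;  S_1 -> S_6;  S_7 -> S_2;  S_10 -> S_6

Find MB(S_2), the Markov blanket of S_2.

Recall MB(v) = parents ∪ children ∪ spouses, where spouses are the other parents of v's children.
Pa(S_2) = {S_3, S_7, S_8, S_10}.
S_2's children: S_6.
Other parents of S_2's children:
  S_6's other parents are S_1, S_7, S_10.
Union: {S_3, S_7, S_8, S_10} ∪ {S_6} ∪ {S_1, S_7, S_10} = {S_1, S_3, S_6, S_7, S_8, S_10}.

{S_1, S_3, S_6, S_7, S_8, S_10}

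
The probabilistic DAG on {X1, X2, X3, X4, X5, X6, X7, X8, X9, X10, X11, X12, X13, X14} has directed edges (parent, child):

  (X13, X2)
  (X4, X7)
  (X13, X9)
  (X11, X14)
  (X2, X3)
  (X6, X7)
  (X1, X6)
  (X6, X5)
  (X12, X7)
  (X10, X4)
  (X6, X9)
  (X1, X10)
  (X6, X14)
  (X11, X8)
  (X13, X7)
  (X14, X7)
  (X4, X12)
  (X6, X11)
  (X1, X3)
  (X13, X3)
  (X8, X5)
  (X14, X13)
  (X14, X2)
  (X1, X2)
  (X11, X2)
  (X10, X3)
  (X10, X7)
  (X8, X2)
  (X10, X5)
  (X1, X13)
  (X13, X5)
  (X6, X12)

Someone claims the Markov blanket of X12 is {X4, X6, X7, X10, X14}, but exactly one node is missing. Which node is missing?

X13

The Markov blanket of a node is its parents, its children, and the other parents of its children.
X12 has parents X4, X6.
Children of X12: X7.
Other parents of X12's children:
  X7 also has parents X4, X6, X10, X13, X14.
MB(X12) = {X4, X6, X7, X10, X13, X14}.
Comparing with the claimed set, X13 is missing.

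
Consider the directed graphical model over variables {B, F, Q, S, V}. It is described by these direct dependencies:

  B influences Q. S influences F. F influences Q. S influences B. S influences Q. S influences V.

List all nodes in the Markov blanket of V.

{S}

V's parents: S.
V's children: none.
With no children, V has no spouses; the co-parent set is empty.
So the Markov blanket of V is {S}.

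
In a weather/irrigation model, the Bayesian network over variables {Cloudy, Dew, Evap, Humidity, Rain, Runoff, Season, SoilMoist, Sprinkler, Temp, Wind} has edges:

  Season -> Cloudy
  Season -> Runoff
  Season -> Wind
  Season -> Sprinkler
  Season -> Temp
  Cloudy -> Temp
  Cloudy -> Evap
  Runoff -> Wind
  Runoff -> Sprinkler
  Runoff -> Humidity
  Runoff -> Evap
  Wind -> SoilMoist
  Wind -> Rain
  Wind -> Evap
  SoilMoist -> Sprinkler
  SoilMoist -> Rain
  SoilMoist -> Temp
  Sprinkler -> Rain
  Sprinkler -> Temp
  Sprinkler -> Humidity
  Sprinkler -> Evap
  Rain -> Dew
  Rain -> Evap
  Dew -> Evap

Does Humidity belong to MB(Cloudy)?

The Markov blanket of a node is its parents, its children, and the other parents of its children.
Cloudy's parents: Season.
Children of Cloudy: Evap, Temp.
For each child, the remaining parents (spouses of Cloudy):
  Temp also has parents Season, SoilMoist, Sprinkler.
  Evap also has parents Dew, Rain, Runoff, Sprinkler, Wind.
MB(Cloudy) = {Dew, Evap, Rain, Runoff, Season, SoilMoist, Sprinkler, Temp, Wind}; Humidity is not in this set.

No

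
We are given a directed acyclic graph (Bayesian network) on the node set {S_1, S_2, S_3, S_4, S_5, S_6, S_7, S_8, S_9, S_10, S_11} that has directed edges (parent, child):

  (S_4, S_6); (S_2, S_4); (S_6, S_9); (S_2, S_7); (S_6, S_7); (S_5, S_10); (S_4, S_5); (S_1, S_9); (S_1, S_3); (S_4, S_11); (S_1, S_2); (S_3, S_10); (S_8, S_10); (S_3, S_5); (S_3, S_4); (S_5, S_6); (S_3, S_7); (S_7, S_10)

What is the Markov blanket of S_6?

{S_1, S_2, S_3, S_4, S_5, S_7, S_9}

Recall MB(v) = parents ∪ children ∪ spouses, where spouses are the other parents of v's children.
Pa(S_6) = {S_4, S_5}.
S_6's children: S_7, S_9.
Co-parents of S_6 (other parents of its children):
  parents(S_7) \ {S_6} = {S_2, S_3}.
  parents(S_9) \ {S_6} = {S_1}.
MB(S_6) = {S_1, S_2, S_3, S_4, S_5, S_7, S_9}.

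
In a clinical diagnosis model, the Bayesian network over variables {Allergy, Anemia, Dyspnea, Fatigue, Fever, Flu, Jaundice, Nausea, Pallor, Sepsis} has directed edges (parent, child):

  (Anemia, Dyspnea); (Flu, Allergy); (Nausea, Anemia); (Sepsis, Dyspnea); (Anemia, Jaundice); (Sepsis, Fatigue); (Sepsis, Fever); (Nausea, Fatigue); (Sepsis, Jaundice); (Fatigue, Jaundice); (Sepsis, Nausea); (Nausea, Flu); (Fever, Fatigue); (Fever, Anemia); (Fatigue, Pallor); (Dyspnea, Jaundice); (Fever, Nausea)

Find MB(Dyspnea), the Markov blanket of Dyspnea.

{Anemia, Fatigue, Jaundice, Sepsis}

Dyspnea has parents Anemia, Sepsis.
Dyspnea's children: Jaundice.
For each child, the remaining parents (spouses of Dyspnea):
  Jaundice's other parents are Anemia, Fatigue, Sepsis.
So the Markov blanket of Dyspnea is {Anemia, Fatigue, Jaundice, Sepsis}.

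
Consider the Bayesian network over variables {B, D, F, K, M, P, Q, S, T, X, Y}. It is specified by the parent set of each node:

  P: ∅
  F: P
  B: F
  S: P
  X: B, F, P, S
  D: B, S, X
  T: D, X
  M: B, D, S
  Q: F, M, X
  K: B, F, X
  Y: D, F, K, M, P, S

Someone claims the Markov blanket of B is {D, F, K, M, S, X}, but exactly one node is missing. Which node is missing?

Parents of B: F.
Children of B: D, K, M, X.
Co-parents of B (other parents of its children):
  parents(X) \ {B} = {F, P, S}.
  D's other parents are S, X.
  parents(M) \ {B} = {D, S}.
  K also has parents F, X.
MB(B) = {D, F, K, M, P, S, X}.
Comparing with the claimed set, P is missing.

P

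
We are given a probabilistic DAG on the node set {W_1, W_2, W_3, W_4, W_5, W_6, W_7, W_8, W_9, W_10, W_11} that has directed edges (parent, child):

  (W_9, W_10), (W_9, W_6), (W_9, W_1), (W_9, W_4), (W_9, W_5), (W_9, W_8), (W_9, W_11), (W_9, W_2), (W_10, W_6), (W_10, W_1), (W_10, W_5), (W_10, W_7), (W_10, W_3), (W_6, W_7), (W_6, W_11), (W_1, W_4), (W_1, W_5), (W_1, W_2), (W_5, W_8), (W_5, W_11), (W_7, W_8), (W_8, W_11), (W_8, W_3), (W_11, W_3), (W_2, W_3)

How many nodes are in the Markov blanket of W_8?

8

Pa(W_8) = {W_5, W_7, W_9}.
W_8's children: W_3, W_11.
For each child, the remaining parents (spouses of W_8):
  W_11's other parents are W_5, W_6, W_9.
  W_3's other parents are W_2, W_10, W_11.
MB(W_8) = {W_2, W_3, W_5, W_6, W_7, W_9, W_10, W_11}, which has 8 nodes.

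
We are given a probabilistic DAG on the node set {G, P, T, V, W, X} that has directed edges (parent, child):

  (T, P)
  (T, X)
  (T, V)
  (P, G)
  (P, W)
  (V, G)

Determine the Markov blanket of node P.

Pa(P) = {T}.
Ch(P) = {G, W}.
For each child, the remaining parents (spouses of P):
  parents(G) \ {P} = {V}.
  W: no additional parents.
Union: {T} ∪ {G, W} ∪ {V} = {G, T, V, W}.

{G, T, V, W}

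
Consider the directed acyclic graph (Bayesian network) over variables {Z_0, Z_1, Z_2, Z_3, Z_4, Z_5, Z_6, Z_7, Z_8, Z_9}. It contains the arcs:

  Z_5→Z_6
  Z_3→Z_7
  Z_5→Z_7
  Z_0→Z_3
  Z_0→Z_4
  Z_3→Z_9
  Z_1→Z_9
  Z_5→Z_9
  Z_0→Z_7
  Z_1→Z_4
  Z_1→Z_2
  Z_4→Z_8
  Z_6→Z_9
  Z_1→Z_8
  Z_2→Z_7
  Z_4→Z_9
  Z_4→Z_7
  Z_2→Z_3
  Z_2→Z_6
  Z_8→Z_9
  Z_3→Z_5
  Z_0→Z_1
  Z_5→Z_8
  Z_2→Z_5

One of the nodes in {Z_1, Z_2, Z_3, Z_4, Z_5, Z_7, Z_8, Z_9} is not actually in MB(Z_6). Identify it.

Z_7

Parents of Z_6: Z_2, Z_5.
Z_6's children: Z_9.
For each child, the remaining parents (spouses of Z_6):
  Z_9's other parents are Z_1, Z_3, Z_4, Z_5, Z_8.
MB(Z_6) = {Z_1, Z_2, Z_3, Z_4, Z_5, Z_8, Z_9}.
Z_7 is neither a parent, child, nor co-parent of Z_6, so it does not belong.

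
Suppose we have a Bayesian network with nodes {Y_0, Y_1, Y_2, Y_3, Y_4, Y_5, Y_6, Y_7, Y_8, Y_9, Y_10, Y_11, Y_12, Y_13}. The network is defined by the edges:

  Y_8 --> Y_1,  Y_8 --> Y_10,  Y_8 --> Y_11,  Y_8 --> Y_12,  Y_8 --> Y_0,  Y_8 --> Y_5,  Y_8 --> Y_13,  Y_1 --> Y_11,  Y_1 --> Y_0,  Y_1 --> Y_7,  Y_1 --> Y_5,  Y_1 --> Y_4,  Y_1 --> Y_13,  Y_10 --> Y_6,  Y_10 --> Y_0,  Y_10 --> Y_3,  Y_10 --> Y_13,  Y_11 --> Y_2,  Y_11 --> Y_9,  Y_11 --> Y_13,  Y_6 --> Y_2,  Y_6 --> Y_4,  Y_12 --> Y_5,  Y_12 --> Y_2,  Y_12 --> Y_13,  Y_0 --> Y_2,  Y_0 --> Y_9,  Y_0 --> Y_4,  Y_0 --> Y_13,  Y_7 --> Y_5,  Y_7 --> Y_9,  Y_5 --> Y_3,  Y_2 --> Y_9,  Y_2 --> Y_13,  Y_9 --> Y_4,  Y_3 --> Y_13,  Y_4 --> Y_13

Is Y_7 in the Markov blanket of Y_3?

Y_3's parents: Y_5, Y_10.
Ch(Y_3) = {Y_13}.
For each child, the remaining parents (spouses of Y_3):
  Y_13: Y_0, Y_1, Y_2, Y_4, Y_8, Y_10, Y_11, Y_12
MB(Y_3) = {Y_0, Y_1, Y_2, Y_4, Y_5, Y_8, Y_10, Y_11, Y_12, Y_13}; Y_7 is not in this set.

No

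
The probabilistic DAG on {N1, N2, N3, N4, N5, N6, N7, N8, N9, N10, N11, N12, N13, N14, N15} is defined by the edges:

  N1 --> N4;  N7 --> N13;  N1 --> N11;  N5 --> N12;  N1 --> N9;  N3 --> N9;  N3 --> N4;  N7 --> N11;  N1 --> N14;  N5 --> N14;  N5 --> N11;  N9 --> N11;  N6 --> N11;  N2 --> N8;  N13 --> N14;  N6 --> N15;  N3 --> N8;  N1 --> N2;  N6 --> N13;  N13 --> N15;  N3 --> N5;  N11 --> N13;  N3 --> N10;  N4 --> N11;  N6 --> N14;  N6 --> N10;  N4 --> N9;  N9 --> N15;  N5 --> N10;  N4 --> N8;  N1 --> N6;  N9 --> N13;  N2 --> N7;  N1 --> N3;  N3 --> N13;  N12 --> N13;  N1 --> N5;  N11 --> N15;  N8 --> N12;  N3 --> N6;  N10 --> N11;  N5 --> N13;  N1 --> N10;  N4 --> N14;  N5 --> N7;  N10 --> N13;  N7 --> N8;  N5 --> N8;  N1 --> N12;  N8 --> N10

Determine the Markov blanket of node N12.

By definition, MB(N12) is built from N12's parents, N12's children, and the co-parents of N12.
N12 has parents N1, N5, N8.
N12's children: N13.
Parents of each child, excluding N12:
  N13: N3, N5, N6, N7, N9, N10, N11
MB(N12) = {N1, N3, N5, N6, N7, N8, N9, N10, N11, N13}.

{N1, N3, N5, N6, N7, N8, N9, N10, N11, N13}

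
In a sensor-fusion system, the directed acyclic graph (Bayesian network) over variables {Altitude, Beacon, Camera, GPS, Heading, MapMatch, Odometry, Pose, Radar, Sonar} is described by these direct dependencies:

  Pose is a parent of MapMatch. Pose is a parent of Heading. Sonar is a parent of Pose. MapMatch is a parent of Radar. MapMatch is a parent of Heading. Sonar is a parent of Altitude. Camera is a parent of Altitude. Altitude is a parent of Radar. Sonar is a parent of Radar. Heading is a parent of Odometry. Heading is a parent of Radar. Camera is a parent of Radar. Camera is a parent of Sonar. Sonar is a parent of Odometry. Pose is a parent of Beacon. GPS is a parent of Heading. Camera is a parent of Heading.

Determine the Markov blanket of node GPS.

{Camera, Heading, MapMatch, Pose}

By definition, MB(GPS) is built from GPS's parents, GPS's children, and the co-parents of GPS.
GPS's parents: none.
Ch(GPS) = {Heading}.
Other parents of GPS's children:
  Heading: Camera, MapMatch, Pose
So the Markov blanket of GPS is {Camera, Heading, MapMatch, Pose}.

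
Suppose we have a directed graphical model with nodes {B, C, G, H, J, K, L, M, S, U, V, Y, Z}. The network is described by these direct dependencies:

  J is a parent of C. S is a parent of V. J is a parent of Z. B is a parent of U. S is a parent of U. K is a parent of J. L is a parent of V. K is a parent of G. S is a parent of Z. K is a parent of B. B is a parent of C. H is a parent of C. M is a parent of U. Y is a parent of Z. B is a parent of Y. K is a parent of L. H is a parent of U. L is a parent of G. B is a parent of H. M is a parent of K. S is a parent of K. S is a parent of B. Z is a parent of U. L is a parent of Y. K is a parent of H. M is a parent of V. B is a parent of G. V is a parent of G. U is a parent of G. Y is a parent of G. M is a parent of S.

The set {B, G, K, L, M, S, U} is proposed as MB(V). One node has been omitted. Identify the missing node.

Y

V's parents: L, M, S.
V has child G.
Parents of each child, excluding V:
  G: B, K, L, U, Y
MB(V) = {B, G, K, L, M, S, U, Y}.
Comparing with the claimed set, Y is missing.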